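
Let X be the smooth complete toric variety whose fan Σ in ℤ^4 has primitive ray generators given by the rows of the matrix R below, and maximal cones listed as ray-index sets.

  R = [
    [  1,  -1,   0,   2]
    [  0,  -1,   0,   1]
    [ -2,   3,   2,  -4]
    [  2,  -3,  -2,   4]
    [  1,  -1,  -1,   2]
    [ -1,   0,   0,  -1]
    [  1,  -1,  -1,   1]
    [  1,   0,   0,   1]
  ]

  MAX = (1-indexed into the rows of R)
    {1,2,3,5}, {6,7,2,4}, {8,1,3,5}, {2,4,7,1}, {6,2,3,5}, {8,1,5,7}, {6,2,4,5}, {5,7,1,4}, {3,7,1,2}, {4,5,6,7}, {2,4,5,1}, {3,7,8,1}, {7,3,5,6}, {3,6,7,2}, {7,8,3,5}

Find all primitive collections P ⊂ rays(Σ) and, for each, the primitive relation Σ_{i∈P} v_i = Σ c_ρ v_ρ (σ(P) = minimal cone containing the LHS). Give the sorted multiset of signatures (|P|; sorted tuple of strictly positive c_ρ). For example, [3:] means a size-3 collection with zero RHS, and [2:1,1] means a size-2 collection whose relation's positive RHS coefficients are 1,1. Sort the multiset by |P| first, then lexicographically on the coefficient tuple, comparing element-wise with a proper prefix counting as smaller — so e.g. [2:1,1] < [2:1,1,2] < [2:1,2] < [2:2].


7 collections generate NE(X_Σ); each relation:

  {3,4}:  v_{3} + v_{4} = 0  ⟹  sig = [2:]
  {6,8}:  v_{6} + v_{8} = 0  ⟹  sig = [2:]
  {1,6}:  v_{1} + v_{6} = v_{2}  ⟹  sig = [2:1]
  {2,8}:  v_{2} + v_{8} = v_{1}  ⟹  sig = [2:1]
  {4,8}:  v_{4} + v_{8} = v_{1} + v_{5} + v_{7}  ⟹  sig = [2:1,1,1]
  {2,5,7}:  v_{2} + v_{5} + v_{7} = v_{4}  ⟹  sig = [3:1]
  {1,3,5,7}:  v_{1} + v_{3} + v_{5} + v_{7} = v_{8}  ⟹  sig = [4:1]

Signatures (|P|; sorted positive RHS coefficients), sorted:
    |P|=2: 5 collections, coeffs (), (), (1), (1), (1,1,1)
    |P|=3: 1 collection, coeffs (1)
    |P|=4: 1 collection, coeffs (1)


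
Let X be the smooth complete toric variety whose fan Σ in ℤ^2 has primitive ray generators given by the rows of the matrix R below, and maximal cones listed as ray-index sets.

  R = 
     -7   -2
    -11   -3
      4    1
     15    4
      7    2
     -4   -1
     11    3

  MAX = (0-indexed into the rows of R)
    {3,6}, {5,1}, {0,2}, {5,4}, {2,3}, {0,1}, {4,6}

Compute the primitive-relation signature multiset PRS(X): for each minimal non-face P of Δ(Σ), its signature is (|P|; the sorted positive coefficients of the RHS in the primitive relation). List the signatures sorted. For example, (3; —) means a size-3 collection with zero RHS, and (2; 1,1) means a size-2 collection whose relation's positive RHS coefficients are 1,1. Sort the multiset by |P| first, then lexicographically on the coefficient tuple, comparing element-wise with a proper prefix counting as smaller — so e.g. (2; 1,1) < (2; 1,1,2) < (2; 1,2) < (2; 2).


14 minimal non-faces of Δ(Σ) (on 7 rays):

  P = {0,4}:  v_{0} + v_{4} = 0 ; sig = (2; —)
  P = {1,6}:  v_{1} + v_{6} = 0 ; sig = (2; —)
  P = {2,5}:  v_{2} + v_{5} = 0 ; sig = (2; —)
  P = {0,5}:  v_{0} + v_{5} = v_{1} ; sig = (2; 1)
  P = {0,6}:  v_{0} + v_{6} = v_{2} ; sig = (2; 1)
  P = {1,2}:  v_{1} + v_{2} = v_{0} ; sig = (2; 1)
  P = {1,3}:  v_{1} + v_{3} = v_{2} ; sig = (2; 1)
  P = {1,4}:  v_{1} + v_{4} = v_{5} ; sig = (2; 1)
  P = {2,4}:  v_{2} + v_{4} = v_{6} ; sig = (2; 1)
  P = {2,6}:  v_{2} + v_{6} = v_{3} ; sig = (2; 1)
  P = {3,5}:  v_{3} + v_{5} = v_{6} ; sig = (2; 1)
  P = {5,6}:  v_{5} + v_{6} = v_{4} ; sig = (2; 1)
  P = {0,3}:  v_{0} + v_{3} = 2·v_{2} ; sig = (2; 2)
  P = {3,4}:  v_{3} + v_{4} = 2·v_{6} ; sig = (2; 2)

Signatures (|P|; sorted positive RHS coefficients), sorted:
[(2; —), (2; —), (2; —), (2; 1), (2; 1), (2; 1), (2; 1), (2; 1), (2; 1), (2; 1), (2; 1), (2; 1), (2; 2), (2; 2)]


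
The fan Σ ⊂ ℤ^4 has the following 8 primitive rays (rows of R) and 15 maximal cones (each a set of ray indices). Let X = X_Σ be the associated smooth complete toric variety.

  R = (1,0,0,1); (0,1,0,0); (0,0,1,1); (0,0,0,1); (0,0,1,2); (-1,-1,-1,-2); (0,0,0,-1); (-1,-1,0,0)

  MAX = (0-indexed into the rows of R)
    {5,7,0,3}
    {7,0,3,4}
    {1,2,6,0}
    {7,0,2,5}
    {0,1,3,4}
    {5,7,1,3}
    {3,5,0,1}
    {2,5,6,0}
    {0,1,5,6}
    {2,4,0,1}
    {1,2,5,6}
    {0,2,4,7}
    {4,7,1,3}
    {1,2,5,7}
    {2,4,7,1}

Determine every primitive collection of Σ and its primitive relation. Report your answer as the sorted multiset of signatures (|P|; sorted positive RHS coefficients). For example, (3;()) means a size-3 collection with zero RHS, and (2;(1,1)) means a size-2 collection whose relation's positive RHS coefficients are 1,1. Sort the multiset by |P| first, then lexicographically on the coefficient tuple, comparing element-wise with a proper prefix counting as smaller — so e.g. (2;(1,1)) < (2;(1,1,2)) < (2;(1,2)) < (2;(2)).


Minimal non-faces — 7 found among 8 rays, 15 max cones:

  P = {3,6}:  v_{3} + v_{6} = 0  →  sig = (2;())
  P = {2,3}:  v_{2} + v_{3} = v_{4}  →  sig = (2;(1))
  P = {4,5}:  v_{4} + v_{5} = v_{7}  →  sig = (2;(1))
  P = {4,6}:  v_{4} + v_{6} = v_{2}  →  sig = (2;(1))
  P = {6,7}:  v_{6} + v_{7} = v_{2} + v_{5}  →  sig = (2;(1,1))
  P = {0,1,7}:  v_{0} + v_{1} + v_{7} = v_{3}  →  sig = (3;(1))
  P = {0,1,2,5}:  v_{0} + v_{1} + v_{2} + v_{5} = 0  →  sig = (4;())

Sorted signature multiset PRS(X):
    (2;())
    (2;(1))
    (2;(1))
    (2;(1))
    (2;(1,1))
    (3;(1))
    (4;())


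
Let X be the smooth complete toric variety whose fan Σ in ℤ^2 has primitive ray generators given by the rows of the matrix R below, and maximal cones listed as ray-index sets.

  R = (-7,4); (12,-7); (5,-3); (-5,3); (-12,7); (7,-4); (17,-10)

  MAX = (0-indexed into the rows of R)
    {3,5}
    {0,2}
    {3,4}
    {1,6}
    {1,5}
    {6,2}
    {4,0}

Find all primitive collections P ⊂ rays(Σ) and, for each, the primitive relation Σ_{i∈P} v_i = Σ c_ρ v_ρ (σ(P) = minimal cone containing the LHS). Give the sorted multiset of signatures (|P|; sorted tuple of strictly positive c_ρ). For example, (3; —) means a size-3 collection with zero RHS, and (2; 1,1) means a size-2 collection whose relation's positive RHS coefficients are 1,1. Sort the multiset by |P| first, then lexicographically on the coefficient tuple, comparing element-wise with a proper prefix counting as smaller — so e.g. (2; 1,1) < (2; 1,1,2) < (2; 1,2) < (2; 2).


Σ has 14 primitive collections:

  P={0,5}:  v_{0} + v_{5} = 0  so sig = (2; —)
  P={1,4}:  v_{1} + v_{4} = 0  so sig = (2; —)
  P={2,3}:  v_{2} + v_{3} = 0  so sig = (2; —)
  P={0,1}:  v_{0} + v_{1} = v_{2}  so sig = (2; 1)
  P={0,3}:  v_{0} + v_{3} = v_{4}  so sig = (2; 1)
  P={1,2}:  v_{1} + v_{2} = v_{6}  so sig = (2; 1)
  P={1,3}:  v_{1} + v_{3} = v_{5}  so sig = (2; 1)
  P={2,4}:  v_{2} + v_{4} = v_{0}  so sig = (2; 1)
  P={2,5}:  v_{2} + v_{5} = v_{1}  so sig = (2; 1)
  P={3,6}:  v_{3} + v_{6} = v_{1}  so sig = (2; 1)
  P={4,5}:  v_{4} + v_{5} = v_{3}  so sig = (2; 1)
  P={4,6}:  v_{4} + v_{6} = v_{2}  so sig = (2; 1)
  P={0,6}:  v_{0} + v_{6} = 2·v_{2}  so sig = (2; 2)
  P={5,6}:  v_{5} + v_{6} = 2·v_{1}  so sig = (2; 2)

Sorted signature multiset PRS(X):
    (2; —)
    (2; —)
    (2; —)
    (2; 1)
    (2; 1)
    (2; 1)
    (2; 1)
    (2; 1)
    (2; 1)
    (2; 1)
    (2; 1)
    (2; 1)
    (2; 2)
    (2; 2)


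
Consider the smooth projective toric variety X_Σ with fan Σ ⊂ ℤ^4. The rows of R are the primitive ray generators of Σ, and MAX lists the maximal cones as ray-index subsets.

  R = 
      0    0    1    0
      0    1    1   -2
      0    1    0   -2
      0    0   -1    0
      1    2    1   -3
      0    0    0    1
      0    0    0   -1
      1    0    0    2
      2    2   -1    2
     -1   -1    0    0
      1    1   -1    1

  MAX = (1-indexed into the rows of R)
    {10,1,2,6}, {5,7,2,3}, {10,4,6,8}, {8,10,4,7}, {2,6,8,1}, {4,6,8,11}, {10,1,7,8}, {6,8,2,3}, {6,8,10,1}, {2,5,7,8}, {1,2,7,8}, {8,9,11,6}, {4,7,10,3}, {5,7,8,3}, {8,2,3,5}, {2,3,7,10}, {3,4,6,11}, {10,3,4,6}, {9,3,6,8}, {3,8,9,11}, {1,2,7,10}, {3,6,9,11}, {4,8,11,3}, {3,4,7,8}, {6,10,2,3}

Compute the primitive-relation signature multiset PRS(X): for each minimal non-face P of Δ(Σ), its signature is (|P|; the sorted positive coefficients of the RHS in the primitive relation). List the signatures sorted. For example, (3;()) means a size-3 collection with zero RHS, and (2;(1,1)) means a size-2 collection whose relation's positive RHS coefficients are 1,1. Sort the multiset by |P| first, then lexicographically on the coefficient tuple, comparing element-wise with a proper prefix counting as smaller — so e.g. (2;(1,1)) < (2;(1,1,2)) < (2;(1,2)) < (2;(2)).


Primitive collections (24):

  P = {1,4}:  v_{1} + v_{4} = 0 — sig = (2;())
  P = {6,7}:  v_{6} + v_{7} = 0 — sig = (2;())
  P = {1,3}:  v_{1} + v_{3} = v_{2} — sig = (2;(1))
  P = {2,4}:  v_{2} + v_{4} = v_{3} — sig = (2;(1))
  P = {5,10}:  v_{5} + v_{10} = v_{2} + v_{7} — sig = (2;(1,1))
  P = {9,10}:  v_{9} + v_{10} = v_{6} + v_{11} — sig = (2;(1,1))
  P = {10,11}:  v_{10} + v_{11} = v_{4} + v_{6} — sig = (2;(1,1))
  P = {1,11}:  v_{1} + v_{11} = v_{3} + v_{6} + v_{8} — sig = (2;(1,1,1))
  P = {5,6}:  v_{5} + v_{6} = v_{2} + v_{3} + v_{8} — sig = (2;(1,1,1))
  P = {7,9}:  v_{7} + v_{9} = v_{3} + v_{8} + v_{11} — sig = (2;(1,1,1))
  P = {7,11}:  v_{7} + v_{11} = v_{3} + v_{4} + v_{8} — sig = (2;(1,1,1))
  P = {1,5}:  v_{1} + v_{5} = 2·v_{2} + v_{7} + v_{8} — sig = (2;(1,1,2))
  P = {2,11}:  v_{2} + v_{11} = 2·v_{3} + v_{6} + v_{8} — sig = (2;(1,1,2))
  P = {4,5}:  v_{4} + v_{5} = 2·v_{3} + v_{7} + v_{8} — sig = (2;(1,1,2))
  P = {5,9}:  v_{5} + v_{9} = 4·v_{3} + v_{6} + 3·v_{8} — sig = (2;(1,3,4))
  P = {4,9}:  v_{4} + v_{9} = 2·v_{11} — sig = (2;(2))
  P = {1,9}:  v_{1} + v_{9} = 2·v_{3} + 2·v_{6} + 2·v_{8} — sig = (2;(2,2,2))
  P = {2,9}:  v_{2} + v_{9} = 3·v_{3} + 2·v_{6} + 2·v_{8} — sig = (2;(2,2,3))
  P = {5,11}:  v_{5} + v_{11} = 3·v_{3} + 2·v_{8} — sig = (2;(2,3))
  P = {3,8,10}:  v_{3} + v_{8} + v_{10} = 0 — sig = (3;())
  P = {2,8,10}:  v_{2} + v_{8} + v_{10} = v_{1} — sig = (3;(1))
  P = {2,3,7,8}:  v_{2} + v_{3} + v_{7} + v_{8} = v_{5} — sig = (4;(1))
  P = {3,4,6,8}:  v_{3} + v_{4} + v_{6} + v_{8} = v_{11} — sig = (4;(1))
  P = {3,6,8,11}:  v_{3} + v_{6} + v_{8} + v_{11} = v_{9} — sig = (4;(1))

so the primitive-relation signature multiset is
[(2;()), (2;()), (2;(1)), (2;(1)), (2;(1,1)), (2;(1,1)), (2;(1,1)), (2;(1,1,1)), (2;(1,1,1)), (2;(1,1,1)), (2;(1,1,1)), (2;(1,1,2)), (2;(1,1,2)), (2;(1,1,2)), (2;(1,3,4)), (2;(2)), (2;(2,2,2)), (2;(2,2,3)), (2;(2,3)), (3;()), (3;(1)), (4;(1)), (4;(1)), (4;(1))]


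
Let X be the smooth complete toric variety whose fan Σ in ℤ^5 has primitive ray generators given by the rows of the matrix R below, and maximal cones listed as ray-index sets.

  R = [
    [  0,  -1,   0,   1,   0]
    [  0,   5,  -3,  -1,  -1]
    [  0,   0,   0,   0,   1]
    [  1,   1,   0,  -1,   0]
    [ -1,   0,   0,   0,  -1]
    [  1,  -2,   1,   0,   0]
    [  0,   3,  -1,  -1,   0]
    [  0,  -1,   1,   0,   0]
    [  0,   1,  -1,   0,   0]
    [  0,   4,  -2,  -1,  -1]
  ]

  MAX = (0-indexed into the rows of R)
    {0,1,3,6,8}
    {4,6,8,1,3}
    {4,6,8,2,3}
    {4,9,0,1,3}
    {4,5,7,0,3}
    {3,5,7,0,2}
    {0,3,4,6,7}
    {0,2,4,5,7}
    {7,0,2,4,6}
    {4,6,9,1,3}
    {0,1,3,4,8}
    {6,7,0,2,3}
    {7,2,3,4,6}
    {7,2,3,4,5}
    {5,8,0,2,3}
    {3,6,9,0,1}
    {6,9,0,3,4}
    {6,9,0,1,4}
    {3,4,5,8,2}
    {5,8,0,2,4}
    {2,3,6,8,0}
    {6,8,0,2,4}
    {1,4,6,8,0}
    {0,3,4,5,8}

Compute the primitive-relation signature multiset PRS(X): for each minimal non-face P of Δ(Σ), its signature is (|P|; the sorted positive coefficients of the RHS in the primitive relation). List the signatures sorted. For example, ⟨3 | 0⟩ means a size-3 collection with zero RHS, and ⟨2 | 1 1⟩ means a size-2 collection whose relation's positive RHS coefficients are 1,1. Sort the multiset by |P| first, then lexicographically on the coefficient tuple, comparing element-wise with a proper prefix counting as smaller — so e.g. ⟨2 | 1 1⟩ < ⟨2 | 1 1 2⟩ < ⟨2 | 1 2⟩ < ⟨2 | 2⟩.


12 collections generate NE(X_Σ); each relation:

  • {7,8}:  v_{7} + v_{8} = 0  →  sig = ⟨2 | 0⟩
  • {1,7}:  v_{1} + v_{7} = v_{9}  →  sig = ⟨2 | 1⟩
  • {5,6}:  v_{5} + v_{6} = v_{3}  →  sig = ⟨2 | 1⟩
  • {8,9}:  v_{8} + v_{9} = v_{1}  →  sig = ⟨2 | 1⟩
  • {2,9}:  v_{2} + v_{9} = v_{6} + v_{8}  →  sig = ⟨2 | 1 1⟩
  • {7,9}:  v_{7} + v_{9} = v_{0} + v_{3} + v_{4} + v_{6}  →  sig = ⟨2 | 1 1 1 1⟩
  • {5,9}:  v_{5} + v_{9} = v_{0} + 2·v_{3} + v_{4} + v_{8}  →  sig = ⟨2 | 1 1 1 2⟩
  • {1,5}:  v_{1} + v_{5} = v_{0} + 2·v_{3} + v_{4} + 2·v_{8}  →  sig = ⟨2 | 1 1 2 2⟩
  • {1,2}:  v_{1} + v_{2} = v_{6} + 2·v_{8}  →  sig = ⟨2 | 1 2⟩
  • {0,2,3,4}:  v_{0} + v_{2} + v_{3} + v_{4} = 0  →  sig = ⟨4 | 0⟩
  • {0,3,4,6,8}:  v_{0} + v_{3} + v_{4} + v_{6} + v_{8} = v_{9}  →  sig = ⟨5 | 1⟩
  • {0,1,3,4,6}:  v_{0} + v_{1} + v_{3} + v_{4} + v_{6} = 2·v_{9}  →  sig = ⟨5 | 2⟩

Hence PRS(X_Σ) =
{ ⟨2 | 0⟩,  ⟨2 | 1⟩ ×3,  ⟨2 | 1 1⟩,  ⟨2 | 1 1 1 1⟩,  ⟨2 | 1 1 1 2⟩,  ⟨2 | 1 1 2 2⟩,  ⟨2 | 1 2⟩,  ⟨4 | 0⟩,  ⟨5 | 1⟩,  ⟨5 | 2⟩ }


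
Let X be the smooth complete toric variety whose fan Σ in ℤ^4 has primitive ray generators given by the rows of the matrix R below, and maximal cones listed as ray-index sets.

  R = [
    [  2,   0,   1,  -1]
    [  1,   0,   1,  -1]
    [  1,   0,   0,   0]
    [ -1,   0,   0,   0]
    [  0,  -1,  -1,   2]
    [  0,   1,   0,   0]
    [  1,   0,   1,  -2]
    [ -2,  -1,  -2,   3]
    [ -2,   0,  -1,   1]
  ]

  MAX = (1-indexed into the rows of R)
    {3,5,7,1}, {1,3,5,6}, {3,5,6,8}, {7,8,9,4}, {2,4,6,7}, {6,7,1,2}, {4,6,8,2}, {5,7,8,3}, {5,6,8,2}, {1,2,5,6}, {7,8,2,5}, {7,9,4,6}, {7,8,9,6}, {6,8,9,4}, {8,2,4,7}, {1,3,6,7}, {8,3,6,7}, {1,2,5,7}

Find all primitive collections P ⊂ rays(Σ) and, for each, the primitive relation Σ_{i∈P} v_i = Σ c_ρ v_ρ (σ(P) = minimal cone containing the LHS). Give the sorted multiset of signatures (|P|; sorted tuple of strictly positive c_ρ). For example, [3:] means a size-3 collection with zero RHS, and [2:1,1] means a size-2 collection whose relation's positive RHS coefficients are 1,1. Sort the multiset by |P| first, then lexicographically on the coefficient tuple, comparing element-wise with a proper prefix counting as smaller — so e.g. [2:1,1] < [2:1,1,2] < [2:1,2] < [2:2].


The 12 primitive collections of Σ (r=9, n=4):

  P = {1,9}:  v_{1} + v_{9} = 0  ⇒ sig = [2:]
  P = {3,4}:  v_{3} + v_{4} = 0  ⇒ sig = [2:]
  P = {1,4}:  v_{1} + v_{4} = v_{2}  ⇒ sig = [2:1]
  P = {1,8}:  v_{1} + v_{8} = v_{5}  ⇒ sig = [2:1]
  P = {2,3}:  v_{2} + v_{3} = v_{1}  ⇒ sig = [2:1]
  P = {2,9}:  v_{2} + v_{9} = v_{4}  ⇒ sig = [2:1]
  P = {5,9}:  v_{5} + v_{9} = v_{8}  ⇒ sig = [2:1]
  P = {4,5}:  v_{4} + v_{5} = v_{2} + v_{8}  ⇒ sig = [2:1,1]
  P = {3,9}:  v_{3} + v_{9} = v_{6} + v_{7} + v_{8}  ⇒ sig = [2:1,1,1]
  P = {5,6,7}:  v_{5} + v_{6} + v_{7} = v_{3}  ⇒ sig = [3:1]
  P = {2,6,7,8}:  v_{2} + v_{6} + v_{7} + v_{8} = 0  ⇒ sig = [4:]
  P = {4,6,7,8}:  v_{4} + v_{6} + v_{7} + v_{8} = v_{9}  ⇒ sig = [4:1]

so the primitive-relation signature multiset is
    [2:]
    [2:]
    [2:1]
    [2:1]
    [2:1]
    [2:1]
    [2:1]
    [2:1,1]
    [2:1,1,1]
    [3:1]
    [4:]
    [4:1]


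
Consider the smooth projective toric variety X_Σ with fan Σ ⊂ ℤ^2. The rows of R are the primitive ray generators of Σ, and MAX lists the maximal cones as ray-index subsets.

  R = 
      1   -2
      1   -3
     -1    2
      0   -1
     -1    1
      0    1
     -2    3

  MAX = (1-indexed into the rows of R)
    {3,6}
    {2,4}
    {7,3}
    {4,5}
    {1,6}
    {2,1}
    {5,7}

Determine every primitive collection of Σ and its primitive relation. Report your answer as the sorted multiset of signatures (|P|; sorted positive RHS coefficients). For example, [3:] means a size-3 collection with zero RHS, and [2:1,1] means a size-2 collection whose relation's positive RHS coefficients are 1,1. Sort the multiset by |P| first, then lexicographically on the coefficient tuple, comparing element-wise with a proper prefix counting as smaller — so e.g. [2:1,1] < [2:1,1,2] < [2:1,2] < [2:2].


Σ has 14 primitive collections:

  P = {1,3}:  v_{1} + v_{3} = 0  →  sig = [2:]
  P = {4,6}:  v_{4} + v_{6} = 0  →  sig = [2:]
  P = {1,4}:  v_{1} + v_{4} = v_{2}  →  sig = [2:1]
  P = {1,5}:  v_{1} + v_{5} = v_{4}  →  sig = [2:1]
  P = {1,7}:  v_{1} + v_{7} = v_{5}  →  sig = [2:1]
  P = {2,3}:  v_{2} + v_{3} = v_{4}  →  sig = [2:1]
  P = {2,6}:  v_{2} + v_{6} = v_{1}  →  sig = [2:1]
  P = {3,4}:  v_{3} + v_{4} = v_{5}  →  sig = [2:1]
  P = {3,5}:  v_{3} + v_{5} = v_{7}  →  sig = [2:1]
  P = {5,6}:  v_{5} + v_{6} = v_{3}  →  sig = [2:1]
  P = {2,7}:  v_{2} + v_{7} = v_{4} + v_{5}  →  sig = [2:1,1]
  P = {2,5}:  v_{2} + v_{5} = 2·v_{4}  →  sig = [2:2]
  P = {4,7}:  v_{4} + v_{7} = 2·v_{5}  →  sig = [2:2]
  P = {6,7}:  v_{6} + v_{7} = 2·v_{3}  →  sig = [2:2]

Signatures (|P|; sorted positive RHS coefficients), sorted:
[[2:], [2:], [2:1], [2:1], [2:1], [2:1], [2:1], [2:1], [2:1], [2:1], [2:1,1], [2:2], [2:2], [2:2]]


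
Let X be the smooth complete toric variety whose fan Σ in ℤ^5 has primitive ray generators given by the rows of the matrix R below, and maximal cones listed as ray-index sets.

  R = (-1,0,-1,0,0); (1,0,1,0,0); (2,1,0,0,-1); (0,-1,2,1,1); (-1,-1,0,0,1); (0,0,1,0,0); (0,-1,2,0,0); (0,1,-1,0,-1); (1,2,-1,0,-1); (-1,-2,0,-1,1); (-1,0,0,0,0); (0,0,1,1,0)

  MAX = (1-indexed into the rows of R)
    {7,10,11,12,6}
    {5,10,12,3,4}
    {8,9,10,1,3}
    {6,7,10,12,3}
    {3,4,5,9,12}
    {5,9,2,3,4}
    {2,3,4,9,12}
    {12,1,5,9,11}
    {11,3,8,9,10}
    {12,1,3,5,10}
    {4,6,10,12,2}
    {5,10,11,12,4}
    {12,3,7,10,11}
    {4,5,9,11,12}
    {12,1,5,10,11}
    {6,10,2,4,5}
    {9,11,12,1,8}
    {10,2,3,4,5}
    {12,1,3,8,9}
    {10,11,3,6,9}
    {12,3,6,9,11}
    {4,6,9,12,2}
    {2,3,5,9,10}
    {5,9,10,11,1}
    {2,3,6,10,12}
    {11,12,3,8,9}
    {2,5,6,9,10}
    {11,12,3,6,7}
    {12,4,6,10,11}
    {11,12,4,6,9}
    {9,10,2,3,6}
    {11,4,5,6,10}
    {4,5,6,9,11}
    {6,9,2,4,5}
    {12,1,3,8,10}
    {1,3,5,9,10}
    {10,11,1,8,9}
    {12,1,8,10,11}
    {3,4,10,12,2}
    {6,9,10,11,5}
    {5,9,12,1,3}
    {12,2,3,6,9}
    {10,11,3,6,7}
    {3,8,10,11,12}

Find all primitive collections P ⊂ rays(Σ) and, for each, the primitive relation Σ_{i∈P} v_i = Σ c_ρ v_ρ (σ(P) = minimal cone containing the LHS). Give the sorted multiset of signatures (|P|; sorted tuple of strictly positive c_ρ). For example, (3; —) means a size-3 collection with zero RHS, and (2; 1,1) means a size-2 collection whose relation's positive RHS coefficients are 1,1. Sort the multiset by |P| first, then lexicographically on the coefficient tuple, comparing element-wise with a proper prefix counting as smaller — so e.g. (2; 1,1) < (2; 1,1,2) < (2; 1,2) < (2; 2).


Σ has 24 primitive collections:

  P = {1,2}:  v_{1} + v_{2} = 0 ; sig = (2; —)
  P = {1,6}:  v_{1} + v_{6} = v_{11} ; sig = (2; 1)
  P = {2,11}:  v_{2} + v_{11} = v_{6} ; sig = (2; 1)
  P = {4,8}:  v_{4} + v_{8} = v_{12} ; sig = (2; 1)
  P = {5,8}:  v_{5} + v_{8} = v_{1} ; sig = (2; 1)
  P = {1,4}:  v_{1} + v_{4} = v_{5} + v_{12} ; sig = (2; 1,1)
  P = {2,8}:  v_{2} + v_{8} = v_{3} + v_{11} ; sig = (2; 1,1)
  P = {5,7}:  v_{5} + v_{7} = v_{6} + v_{10} + v_{12} ; sig = (2; 1,1,1)
  P = {7,9}:  v_{7} + v_{9} = v_{3} + v_{6} + v_{11} ; sig = (2; 1,1,1)
  P = {1,7}:  v_{1} + v_{7} = v_{3} + v_{10} + 2·v_{11} + v_{12} ; sig = (2; 1,1,1,2)
  P = {2,7}:  v_{2} + v_{7} = v_{3} + 2·v_{6} + v_{10} + v_{12} ; sig = (2; 1,1,1,2)
  P = {4,7}:  v_{4} + v_{7} = v_{2} + v_{6} + v_{10} + 2·v_{12} ; sig = (2; 1,1,1,2)
  P = {7,8}:  v_{7} + v_{8} = 2·v_{3} + v_{10} + 3·v_{11} + v_{12} ; sig = (2; 1,1,2,3)
  P = {6,8}:  v_{6} + v_{8} = v_{3} + 2·v_{11} ; sig = (2; 1,2)
  P = {3,5,11}:  v_{3} + v_{5} + v_{11} = 0 ; sig = (3; —)
  P = {9,10,12}:  v_{9} + v_{10} + v_{12} = 0 ; sig = (3; —)
  P = {1,3,11}:  v_{1} + v_{3} + v_{11} = v_{8} ; sig = (3; 1)
  P = {2,5,12}:  v_{2} + v_{5} + v_{12} = v_{4} ; sig = (3; 1)
  P = {3,5,6}:  v_{3} + v_{5} + v_{6} = v_{2} ; sig = (3; 1)
  P = {3,4,11}:  v_{3} + v_{4} + v_{11} = v_{2} + v_{12} ; sig = (3; 1,1)
  P = {4,9,10}:  v_{4} + v_{9} + v_{10} = v_{2} + v_{5} ; sig = (3; 1,1)
  P = {5,6,12}:  v_{5} + v_{6} + v_{12} = v_{4} + v_{11} ; sig = (3; 1,1)
  P = {3,4,6}:  v_{3} + v_{4} + v_{6} = 2·v_{2} + v_{12} ; sig = (3; 1,2)
  P = {3,6,10,11,12}:  v_{3} + v_{6} + v_{10} + v_{11} + v_{12} = v_{7} ; sig = (5; 1)

Sorted signature multiset PRS(X):
[(2; —), (2; 1), (2; 1), (2; 1), (2; 1), (2; 1,1), (2; 1,1), (2; 1,1,1), (2; 1,1,1), (2; 1,1,1,2), (2; 1,1,1,2), (2; 1,1,1,2), (2; 1,1,2,3), (2; 1,2), (3; —), (3; —), (3; 1), (3; 1), (3; 1), (3; 1,1), (3; 1,1), (3; 1,1), (3; 1,2), (5; 1)]


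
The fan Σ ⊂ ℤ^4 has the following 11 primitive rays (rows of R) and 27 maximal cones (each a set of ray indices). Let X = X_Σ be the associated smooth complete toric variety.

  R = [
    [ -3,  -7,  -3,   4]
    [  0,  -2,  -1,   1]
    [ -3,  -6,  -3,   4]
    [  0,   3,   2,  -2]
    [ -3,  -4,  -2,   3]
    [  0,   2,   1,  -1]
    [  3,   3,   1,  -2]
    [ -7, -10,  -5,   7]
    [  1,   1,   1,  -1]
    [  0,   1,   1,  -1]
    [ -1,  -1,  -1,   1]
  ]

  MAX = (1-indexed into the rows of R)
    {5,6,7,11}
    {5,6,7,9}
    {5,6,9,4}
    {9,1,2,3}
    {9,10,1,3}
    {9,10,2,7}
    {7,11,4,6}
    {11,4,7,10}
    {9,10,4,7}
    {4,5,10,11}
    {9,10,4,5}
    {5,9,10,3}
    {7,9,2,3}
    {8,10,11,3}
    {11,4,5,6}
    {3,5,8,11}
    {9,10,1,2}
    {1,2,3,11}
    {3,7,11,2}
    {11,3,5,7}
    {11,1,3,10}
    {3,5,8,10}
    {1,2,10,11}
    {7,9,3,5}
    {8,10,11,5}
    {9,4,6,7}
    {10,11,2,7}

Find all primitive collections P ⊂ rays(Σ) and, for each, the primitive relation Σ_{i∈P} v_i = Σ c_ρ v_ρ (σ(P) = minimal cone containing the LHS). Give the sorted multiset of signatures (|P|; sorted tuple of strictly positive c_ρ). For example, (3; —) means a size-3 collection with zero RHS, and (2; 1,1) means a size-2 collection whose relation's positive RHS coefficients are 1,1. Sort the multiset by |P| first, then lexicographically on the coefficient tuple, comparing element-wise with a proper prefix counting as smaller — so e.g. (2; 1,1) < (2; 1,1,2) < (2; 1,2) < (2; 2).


Δ(Σ) — 11 vertices, 22 min non-faces:

  • {2,6}:  v_{2} + v_{6} = 0 ; sig = (2; —)
  • {9,11}:  v_{9} + v_{11} = 0 ; sig = (2; —)
  • {2,4}:  v_{2} + v_{4} = v_{10} ; sig = (2; 1)
  • {2,5}:  v_{2} + v_{5} = v_{3} ; sig = (2; 1)
  • {3,6}:  v_{3} + v_{6} = v_{5} ; sig = (2; 1)
  • {6,10}:  v_{6} + v_{10} = v_{4} ; sig = (2; 1)
  • {1,6}:  v_{1} + v_{6} = v_{3} + v_{10} ; sig = (2; 1,1)
  • {3,4}:  v_{3} + v_{4} = v_{5} + v_{10} ; sig = (2; 1,1)
  • {7,8}:  v_{7} + v_{8} = v_{3} + v_{11} ; sig = (2; 1,1)
  • {8,9}:  v_{8} + v_{9} = v_{3} + v_{5} + v_{10} ; sig = (2; 1,1,1)
  • {2,8}:  v_{2} + v_{8} = 2·v_{3} + v_{10} + v_{11} ; sig = (2; 1,1,2)
  • {6,8}:  v_{6} + v_{8} = 2·v_{5} + v_{10} + v_{11} ; sig = (2; 1,1,2)
  • {1,4}:  v_{1} + v_{4} = v_{3} + 2·v_{10} ; sig = (2; 1,2)
  • {1,5}:  v_{1} + v_{5} = 2·v_{3} + v_{10} ; sig = (2; 1,2)
  • {4,8}:  v_{4} + v_{8} = 2·v_{5} + 2·v_{10} + v_{11} ; sig = (2; 1,2,2)
  • {1,8}:  v_{1} + v_{8} = 3·v_{3} + 2·v_{10} + v_{11} ; sig = (2; 1,2,3)
  • {1,7}:  v_{1} + v_{7} = 2·v_{2} ; sig = (2; 2)
  • {5,7,10}:  v_{5} + v_{7} + v_{10} = 0 ; sig = (3; —)
  • {2,3,10}:  v_{2} + v_{3} + v_{10} = v_{1} ; sig = (3; 1)
  • {3,7,10}:  v_{3} + v_{7} + v_{10} = v_{2} ; sig = (3; 1)
  • {4,5,7}:  v_{4} + v_{5} + v_{7} = v_{6} ; sig = (3; 1)
  • {3,5,10,11}:  v_{3} + v_{5} + v_{10} + v_{11} = v_{8} ; sig = (4; 1)

so the primitive-relation signature multiset is
    |P|=2: 17 collections, coeffs (), (), (1), (1), (1), (1), (1,1), (1,1), (1,1), (1,1,1), (1,1,2), (1,1,2), (1,2), (1,2), (1,2,2), (1,2,3), (2)
    |P|=3: 4 collections, coeffs (), (1), (1), (1)
    |P|=4: 1 collection, coeffs (1)


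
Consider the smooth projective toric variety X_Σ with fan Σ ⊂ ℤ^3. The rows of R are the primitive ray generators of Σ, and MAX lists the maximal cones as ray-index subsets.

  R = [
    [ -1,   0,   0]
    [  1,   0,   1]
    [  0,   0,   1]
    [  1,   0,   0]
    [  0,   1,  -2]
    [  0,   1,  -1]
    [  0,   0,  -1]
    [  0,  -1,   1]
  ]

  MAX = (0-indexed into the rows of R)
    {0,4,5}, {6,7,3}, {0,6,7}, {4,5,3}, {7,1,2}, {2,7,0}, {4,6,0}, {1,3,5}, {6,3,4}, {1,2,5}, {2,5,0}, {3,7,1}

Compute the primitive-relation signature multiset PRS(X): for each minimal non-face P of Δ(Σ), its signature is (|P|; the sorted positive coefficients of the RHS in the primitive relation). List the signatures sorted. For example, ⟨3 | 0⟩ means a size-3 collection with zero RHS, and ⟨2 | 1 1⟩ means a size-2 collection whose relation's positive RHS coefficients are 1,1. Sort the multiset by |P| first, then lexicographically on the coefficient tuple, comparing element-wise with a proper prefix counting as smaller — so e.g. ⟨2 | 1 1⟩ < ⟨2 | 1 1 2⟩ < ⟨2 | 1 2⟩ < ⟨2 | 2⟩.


Minimal non-faces — 10 found among 8 rays, 12 max cones:

  • {0,3}:  v_{0} + v_{3} = 0 ; sig = ⟨2 | 0⟩
  • {2,6}:  v_{2} + v_{6} = 0 ; sig = ⟨2 | 0⟩
  • {5,7}:  v_{5} + v_{7} = 0 ; sig = ⟨2 | 0⟩
  • {0,1}:  v_{0} + v_{1} = v_{2} ; sig = ⟨2 | 1⟩
  • {1,6}:  v_{1} + v_{6} = v_{3} ; sig = ⟨2 | 1⟩
  • {2,3}:  v_{2} + v_{3} = v_{1} ; sig = ⟨2 | 1⟩
  • {2,4}:  v_{2} + v_{4} = v_{5} ; sig = ⟨2 | 1⟩
  • {4,7}:  v_{4} + v_{7} = v_{6} ; sig = ⟨2 | 1⟩
  • {5,6}:  v_{5} + v_{6} = v_{4} ; sig = ⟨2 | 1⟩
  • {1,4}:  v_{1} + v_{4} = v_{3} + v_{5} ; sig = ⟨2 | 1 1⟩

so the primitive-relation signature multiset is
{ ⟨2 | 0⟩ ×3,  ⟨2 | 1⟩ ×6,  ⟨2 | 1 1⟩ }


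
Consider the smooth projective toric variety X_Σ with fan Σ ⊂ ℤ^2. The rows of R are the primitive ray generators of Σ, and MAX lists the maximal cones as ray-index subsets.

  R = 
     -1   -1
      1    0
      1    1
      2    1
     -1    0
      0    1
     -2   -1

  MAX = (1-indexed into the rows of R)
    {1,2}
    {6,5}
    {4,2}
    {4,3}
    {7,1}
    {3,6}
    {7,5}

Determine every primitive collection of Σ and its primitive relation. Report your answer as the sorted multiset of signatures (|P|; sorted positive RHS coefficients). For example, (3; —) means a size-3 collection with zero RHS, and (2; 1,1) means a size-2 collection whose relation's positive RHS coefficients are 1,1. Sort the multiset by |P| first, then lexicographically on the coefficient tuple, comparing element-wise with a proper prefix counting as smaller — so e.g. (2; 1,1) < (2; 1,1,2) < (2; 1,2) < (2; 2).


Δ(Σ) — 7 vertices, 14 min non-faces:

  • {1,3}:  v_{1} + v_{3} = 0  so sig = (2; —)
  • {2,5}:  v_{2} + v_{5} = 0  so sig = (2; —)
  • {4,7}:  v_{4} + v_{7} = 0  so sig = (2; —)
  • {1,4}:  v_{1} + v_{4} = v_{2}  so sig = (2; 1)
  • {1,5}:  v_{1} + v_{5} = v_{7}  so sig = (2; 1)
  • {1,6}:  v_{1} + v_{6} = v_{5}  so sig = (2; 1)
  • {2,3}:  v_{2} + v_{3} = v_{4}  so sig = (2; 1)
  • {2,6}:  v_{2} + v_{6} = v_{3}  so sig = (2; 1)
  • {2,7}:  v_{2} + v_{7} = v_{1}  so sig = (2; 1)
  • {3,5}:  v_{3} + v_{5} = v_{6}  so sig = (2; 1)
  • {3,7}:  v_{3} + v_{7} = v_{5}  so sig = (2; 1)
  • {4,5}:  v_{4} + v_{5} = v_{3}  so sig = (2; 1)
  • {4,6}:  v_{4} + v_{6} = 2·v_{3}  so sig = (2; 2)
  • {6,7}:  v_{6} + v_{7} = 2·v_{5}  so sig = (2; 2)

Hence PRS(X_Σ) =
    (2; —)
    (2; —)
    (2; —)
    (2; 1)
    (2; 1)
    (2; 1)
    (2; 1)
    (2; 1)
    (2; 1)
    (2; 1)
    (2; 1)
    (2; 1)
    (2; 2)
    (2; 2)


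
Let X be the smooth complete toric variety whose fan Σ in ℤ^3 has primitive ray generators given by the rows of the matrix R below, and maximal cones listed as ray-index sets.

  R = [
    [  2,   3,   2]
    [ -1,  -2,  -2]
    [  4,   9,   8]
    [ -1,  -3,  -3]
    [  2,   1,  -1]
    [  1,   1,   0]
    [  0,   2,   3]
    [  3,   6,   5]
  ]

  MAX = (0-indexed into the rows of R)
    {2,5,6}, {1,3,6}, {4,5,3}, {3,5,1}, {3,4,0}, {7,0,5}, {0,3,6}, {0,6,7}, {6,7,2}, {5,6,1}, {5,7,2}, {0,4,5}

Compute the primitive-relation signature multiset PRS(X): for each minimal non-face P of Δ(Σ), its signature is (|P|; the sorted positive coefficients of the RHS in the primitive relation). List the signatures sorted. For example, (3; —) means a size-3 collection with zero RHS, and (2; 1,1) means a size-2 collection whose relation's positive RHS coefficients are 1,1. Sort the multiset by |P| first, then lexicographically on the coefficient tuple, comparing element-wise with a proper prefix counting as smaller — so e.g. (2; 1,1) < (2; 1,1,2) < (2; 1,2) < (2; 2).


Σ has 14 primitive collections:

  {0,1}:  v_{0} + v_{1} = v_{5} — sig = (2; 1)
  {2,3}:  v_{2} + v_{3} = v_{7} — sig = (2; 1)
  {3,7}:  v_{3} + v_{7} = v_{0} — sig = (2; 1)
  {4,6}:  v_{4} + v_{6} = v_{0} — sig = (2; 1)
  {2,4}:  v_{2} + v_{4} = v_{0} + v_{5} + v_{7} — sig = (2; 1,1,1)
  {1,4}:  v_{1} + v_{4} = v_{3} + 2·v_{5} — sig = (2; 1,2)
  {1,7}:  v_{1} + v_{7} = 2·v_{5} + v_{6} — sig = (2; 1,2)
  {4,7}:  v_{4} + v_{7} = 2·v_{0} + v_{5} — sig = (2; 1,2)
  {0,2}:  v_{0} + v_{2} = 2·v_{7} — sig = (2; 2)
  {1,2}:  v_{1} + v_{2} = 3·v_{5} + 2·v_{6} — sig = (2; 2,3)
  {3,5,6}:  v_{3} + v_{5} + v_{6} = 0 — sig = (3; —)
  {0,3,5}:  v_{0} + v_{3} + v_{5} = v_{4} — sig = (3; 1)
  {0,5,6}:  v_{0} + v_{5} + v_{6} = v_{7} — sig = (3; 1)
  {5,6,7}:  v_{5} + v_{6} + v_{7} = v_{2} — sig = (3; 1)

so the primitive-relation signature multiset is
    (2; 1)
    (2; 1)
    (2; 1)
    (2; 1)
    (2; 1,1,1)
    (2; 1,2)
    (2; 1,2)
    (2; 1,2)
    (2; 2)
    (2; 2,3)
    (3; —)
    (3; 1)
    (3; 1)
    (3; 1)


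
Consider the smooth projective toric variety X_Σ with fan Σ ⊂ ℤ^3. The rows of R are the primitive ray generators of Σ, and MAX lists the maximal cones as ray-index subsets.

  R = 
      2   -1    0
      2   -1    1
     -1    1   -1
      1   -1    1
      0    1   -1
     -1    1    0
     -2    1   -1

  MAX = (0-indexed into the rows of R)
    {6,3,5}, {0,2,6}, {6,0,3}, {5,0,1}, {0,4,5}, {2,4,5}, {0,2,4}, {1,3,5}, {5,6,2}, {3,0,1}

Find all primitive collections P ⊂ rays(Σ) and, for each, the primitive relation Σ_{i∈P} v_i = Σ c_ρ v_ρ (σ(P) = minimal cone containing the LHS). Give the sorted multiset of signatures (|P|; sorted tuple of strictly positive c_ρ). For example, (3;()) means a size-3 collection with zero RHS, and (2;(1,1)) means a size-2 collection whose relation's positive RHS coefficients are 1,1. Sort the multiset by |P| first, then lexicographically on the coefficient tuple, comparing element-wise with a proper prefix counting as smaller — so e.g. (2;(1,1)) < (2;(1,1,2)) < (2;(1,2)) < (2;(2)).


|primitive collections| = 9. Relations:

  P={1,6}:  v_{1} + v_{6} = 0 ; sig = (2;())
  P={2,3}:  v_{2} + v_{3} = 0 ; sig = (2;())
  P={1,2}:  v_{1} + v_{2} = v_{0} + v_{5} ; sig = (2;(1,1))
  P={3,4}:  v_{3} + v_{4} = v_{0} + v_{5} ; sig = (2;(1,1))
  P={4,6}:  v_{4} + v_{6} = 2·v_{2} ; sig = (2;(2))
  P={1,4}:  v_{1} + v_{4} = 2·v_{0} + 2·v_{5} ; sig = (2;(2,2))
  P={0,2,5}:  v_{0} + v_{2} + v_{5} = v_{4} ; sig = (3;(1))
  P={0,3,5}:  v_{0} + v_{3} + v_{5} = v_{1} ; sig = (3;(1))
  P={0,5,6}:  v_{0} + v_{5} + v_{6} = v_{2} ; sig = (3;(1))

so the primitive-relation signature multiset is
{ (2;()) ×2,  (2;(1,1)) ×2,  (2;(2)),  (2;(2,2)),  (3;(1)) ×3 }


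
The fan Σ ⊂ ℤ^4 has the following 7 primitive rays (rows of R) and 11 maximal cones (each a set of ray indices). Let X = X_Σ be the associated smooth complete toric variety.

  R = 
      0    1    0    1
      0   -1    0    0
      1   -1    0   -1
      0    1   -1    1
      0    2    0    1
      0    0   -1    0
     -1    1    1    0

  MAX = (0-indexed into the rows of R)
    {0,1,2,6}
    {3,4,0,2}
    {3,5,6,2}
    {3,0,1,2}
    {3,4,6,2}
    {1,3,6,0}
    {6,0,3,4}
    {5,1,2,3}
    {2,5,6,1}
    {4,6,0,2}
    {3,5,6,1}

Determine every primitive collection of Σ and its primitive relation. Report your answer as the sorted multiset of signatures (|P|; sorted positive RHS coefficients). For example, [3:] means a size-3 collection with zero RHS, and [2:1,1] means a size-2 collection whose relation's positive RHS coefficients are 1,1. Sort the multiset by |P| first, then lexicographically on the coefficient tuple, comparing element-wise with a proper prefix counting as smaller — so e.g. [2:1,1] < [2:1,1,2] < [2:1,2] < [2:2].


5 collections generate NE(X_Σ); each relation:

  P = {0,5}:  v_{0} + v_{5} = v_{3}  so sig = [2:1]
  P = {1,4}:  v_{1} + v_{4} = v_{0}  so sig = [2:1]
  P = {4,5}:  v_{4} + v_{5} = v_{2} + 2·v_{3} + v_{6}  so sig = [2:1,1,2]
  P = {1,2,3,6}:  v_{1} + v_{2} + v_{3} + v_{6} = 0  so sig = [4:]
  P = {0,2,3,6}:  v_{0} + v_{2} + v_{3} + v_{6} = v_{4}  so sig = [4:1]

Sorted signature multiset PRS(X):
    [2:1]
    [2:1]
    [2:1,1,2]
    [4:]
    [4:1]


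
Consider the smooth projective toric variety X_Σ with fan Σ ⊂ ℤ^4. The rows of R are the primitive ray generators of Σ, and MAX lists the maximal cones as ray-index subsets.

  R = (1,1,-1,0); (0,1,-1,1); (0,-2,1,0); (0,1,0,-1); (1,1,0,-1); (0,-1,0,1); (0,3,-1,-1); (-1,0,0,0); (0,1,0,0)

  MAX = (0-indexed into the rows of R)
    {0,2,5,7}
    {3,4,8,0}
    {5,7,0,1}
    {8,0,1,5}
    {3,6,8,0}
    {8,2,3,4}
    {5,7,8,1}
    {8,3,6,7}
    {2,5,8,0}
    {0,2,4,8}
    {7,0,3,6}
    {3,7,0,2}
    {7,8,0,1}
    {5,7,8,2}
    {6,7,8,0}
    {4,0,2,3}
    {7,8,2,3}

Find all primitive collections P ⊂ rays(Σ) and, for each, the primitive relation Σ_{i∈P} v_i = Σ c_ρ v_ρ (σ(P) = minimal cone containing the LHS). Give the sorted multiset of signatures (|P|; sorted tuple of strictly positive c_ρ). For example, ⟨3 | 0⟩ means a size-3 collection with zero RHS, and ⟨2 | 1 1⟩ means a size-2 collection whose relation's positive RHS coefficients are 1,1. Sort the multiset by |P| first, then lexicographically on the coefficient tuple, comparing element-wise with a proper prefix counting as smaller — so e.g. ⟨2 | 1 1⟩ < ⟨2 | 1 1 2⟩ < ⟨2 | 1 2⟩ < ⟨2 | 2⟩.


|primitive collections| = 14. Relations:

  P={3,5}:  v_{3} + v_{5} = 0  →  sig = ⟨2 | 0⟩
  P={1,2}:  v_{1} + v_{2} = v_{5}  →  sig = ⟨2 | 1⟩
  P={2,6}:  v_{2} + v_{6} = v_{3}  →  sig = ⟨2 | 1⟩
  P={4,7}:  v_{4} + v_{7} = v_{3}  →  sig = ⟨2 | 1⟩
  P={1,4}:  v_{1} + v_{4} = v_{0} + v_{8}  →  sig = ⟨2 | 1 1⟩
  P={1,3}:  v_{1} + v_{3} = v_{0} + v_{7} + v_{8}  →  sig = ⟨2 | 1 1 1⟩
  P={4,5}:  v_{4} + v_{5} = v_{0} + v_{2} + v_{8}  →  sig = ⟨2 | 1 1 1⟩
  P={5,6}:  v_{5} + v_{6} = v_{0} + v_{7} + v_{8}  →  sig = ⟨2 | 1 1 1⟩
  P={4,6}:  v_{4} + v_{6} = v_{0} + 2·v_{3} + v_{8}  →  sig = ⟨2 | 1 1 2⟩
  P={1,6}:  v_{1} + v_{6} = 2·v_{0} + 2·v_{7} + 2·v_{8}  →  sig = ⟨2 | 2 2 2⟩
  P={0,2,7,8}:  v_{0} + v_{2} + v_{7} + v_{8} = 0  →  sig = ⟨4 | 0⟩
  P={0,2,3,8}:  v_{0} + v_{2} + v_{3} + v_{8} = v_{4}  →  sig = ⟨4 | 1⟩
  P={0,3,7,8}:  v_{0} + v_{3} + v_{7} + v_{8} = v_{6}  →  sig = ⟨4 | 1⟩
  P={0,5,7,8}:  v_{0} + v_{5} + v_{7} + v_{8} = v_{1}  →  sig = ⟨4 | 1⟩

so the primitive-relation signature multiset is
[⟨2 | 0⟩, ⟨2 | 1⟩, ⟨2 | 1⟩, ⟨2 | 1⟩, ⟨2 | 1 1⟩, ⟨2 | 1 1 1⟩, ⟨2 | 1 1 1⟩, ⟨2 | 1 1 1⟩, ⟨2 | 1 1 2⟩, ⟨2 | 2 2 2⟩, ⟨4 | 0⟩, ⟨4 | 1⟩, ⟨4 | 1⟩, ⟨4 | 1⟩]


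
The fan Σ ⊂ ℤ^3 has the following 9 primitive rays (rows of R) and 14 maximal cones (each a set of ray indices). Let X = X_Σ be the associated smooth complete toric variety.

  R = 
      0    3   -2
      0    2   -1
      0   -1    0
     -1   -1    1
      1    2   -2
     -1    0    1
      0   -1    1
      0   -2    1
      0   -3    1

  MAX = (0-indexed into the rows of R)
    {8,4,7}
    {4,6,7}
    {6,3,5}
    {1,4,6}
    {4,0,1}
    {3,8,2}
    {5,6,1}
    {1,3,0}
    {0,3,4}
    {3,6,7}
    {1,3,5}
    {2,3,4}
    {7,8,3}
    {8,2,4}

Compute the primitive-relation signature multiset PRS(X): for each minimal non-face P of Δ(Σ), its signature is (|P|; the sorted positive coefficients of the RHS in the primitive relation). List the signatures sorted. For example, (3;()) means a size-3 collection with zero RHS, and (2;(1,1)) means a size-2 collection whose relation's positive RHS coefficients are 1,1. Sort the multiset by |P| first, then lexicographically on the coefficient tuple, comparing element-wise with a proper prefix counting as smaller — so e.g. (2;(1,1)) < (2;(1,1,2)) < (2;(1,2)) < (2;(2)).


|primitive collections| = 20. Relations:

  {1,7}:  v_{1} + v_{7} = 0  so sig = (2;())
  {0,6}:  v_{0} + v_{6} = v_{1}  so sig = (2;(1))
  {1,8}:  v_{1} + v_{8} = v_{2}  so sig = (2;(1))
  {2,5}:  v_{2} + v_{5} = v_{3}  so sig = (2;(1))
  {2,6}:  v_{2} + v_{6} = v_{7}  so sig = (2;(1))
  {2,7}:  v_{2} + v_{7} = v_{8}  so sig = (2;(1))
  {4,5}:  v_{4} + v_{5} = v_{1}  so sig = (2;(1))
  {0,7}:  v_{0} + v_{7} = v_{3} + v_{4}  so sig = (2;(1,1))
  {1,2}:  v_{1} + v_{2} = v_{3} + v_{4}  so sig = (2;(1,1))
  {5,7}:  v_{5} + v_{7} = v_{3} + v_{6}  so sig = (2;(1,1))
  {5,8}:  v_{5} + v_{8} = v_{3} + v_{7}  so sig = (2;(1,1))
  {0,8}:  v_{0} + v_{8} = v_{2} + v_{3} + v_{4}  so sig = (2;(1,1,1))
  {0,5}:  v_{0} + v_{5} = 2·v_{1} + v_{3}  so sig = (2;(1,2))
  {6,8}:  v_{6} + v_{8} = 2·v_{7}  so sig = (2;(2))
  {0,2}:  v_{0} + v_{2} = 2·v_{3} + 2·v_{4}  so sig = (2;(2,2))
  {3,4,6}:  v_{3} + v_{4} + v_{6} = 0  so sig = (3;())
  {1,3,4}:  v_{1} + v_{3} + v_{4} = v_{0}  so sig = (3;(1))
  {1,3,6}:  v_{1} + v_{3} + v_{6} = v_{5}  so sig = (3;(1))
  {3,4,7}:  v_{3} + v_{4} + v_{7} = v_{2}  so sig = (3;(1))
  {3,4,8}:  v_{3} + v_{4} + v_{8} = 2·v_{2}  so sig = (3;(2))

Signatures (|P|; sorted positive RHS coefficients), sorted:
    (2;())
    (2;(1))
    (2;(1))
    (2;(1))
    (2;(1))
    (2;(1))
    (2;(1))
    (2;(1,1))
    (2;(1,1))
    (2;(1,1))
    (2;(1,1))
    (2;(1,1,1))
    (2;(1,2))
    (2;(2))
    (2;(2,2))
    (3;())
    (3;(1))
    (3;(1))
    (3;(1))
    (3;(2))


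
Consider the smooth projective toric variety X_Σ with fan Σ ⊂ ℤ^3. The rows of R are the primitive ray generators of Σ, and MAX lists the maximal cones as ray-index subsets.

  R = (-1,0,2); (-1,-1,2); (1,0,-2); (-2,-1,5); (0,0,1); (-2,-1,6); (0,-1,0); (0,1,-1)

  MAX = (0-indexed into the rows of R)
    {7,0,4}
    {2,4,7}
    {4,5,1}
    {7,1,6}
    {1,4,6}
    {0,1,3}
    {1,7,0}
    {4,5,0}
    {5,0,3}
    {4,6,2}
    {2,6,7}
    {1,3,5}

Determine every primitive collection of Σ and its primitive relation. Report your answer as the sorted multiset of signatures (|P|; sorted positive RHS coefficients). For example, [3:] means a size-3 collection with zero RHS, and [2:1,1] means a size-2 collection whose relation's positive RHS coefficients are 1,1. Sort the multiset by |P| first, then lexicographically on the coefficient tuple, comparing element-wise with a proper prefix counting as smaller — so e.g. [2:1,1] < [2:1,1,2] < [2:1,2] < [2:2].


14 collections generate NE(X_Σ); each relation:

  P={0,2}:  v_{0} + v_{2} = 0  ⟹  sig = [2:]
  P={0,6}:  v_{0} + v_{6} = v_{1}  ⟹  sig = [2:1]
  P={1,2}:  v_{1} + v_{2} = v_{6}  ⟹  sig = [2:1]
  P={3,4}:  v_{3} + v_{4} = v_{5}  ⟹  sig = [2:1]
  P={2,3}:  v_{2} + v_{3} = v_{1} + v_{4}  ⟹  sig = [2:1,1]
  P={2,5}:  v_{2} + v_{5} = v_{1} + 2·v_{4}  ⟹  sig = [2:1,2]
  P={3,6}:  v_{3} + v_{6} = 2·v_{1} + v_{4}  ⟹  sig = [2:1,2]
  P={5,7}:  v_{5} + v_{7} = 2·v_{0} + v_{4}  ⟹  sig = [2:1,2]
  P={3,7}:  v_{3} + v_{7} = 2·v_{0}  ⟹  sig = [2:2]
  P={5,6}:  v_{5} + v_{6} = 2·v_{1} + 2·v_{4}  ⟹  sig = [2:2,2]
  P={4,6,7}:  v_{4} + v_{6} + v_{7} = 0  ⟹  sig = [3:]
  P={0,1,4}:  v_{0} + v_{1} + v_{4} = v_{3}  ⟹  sig = [3:1]
  P={1,4,7}:  v_{1} + v_{4} + v_{7} = v_{0}  ⟹  sig = [3:1]
  P={0,1,5}:  v_{0} + v_{1} + v_{5} = 2·v_{3}  ⟹  sig = [3:2]

Signatures (|P|; sorted positive RHS coefficients), sorted:
    |P|=2: 10 collections, coeffs (), (1), (1), (1), (1,1), (1,2), (1,2), (1,2), (2), (2,2)
    |P|=3: 4 collections, coeffs (), (1), (1), (2)


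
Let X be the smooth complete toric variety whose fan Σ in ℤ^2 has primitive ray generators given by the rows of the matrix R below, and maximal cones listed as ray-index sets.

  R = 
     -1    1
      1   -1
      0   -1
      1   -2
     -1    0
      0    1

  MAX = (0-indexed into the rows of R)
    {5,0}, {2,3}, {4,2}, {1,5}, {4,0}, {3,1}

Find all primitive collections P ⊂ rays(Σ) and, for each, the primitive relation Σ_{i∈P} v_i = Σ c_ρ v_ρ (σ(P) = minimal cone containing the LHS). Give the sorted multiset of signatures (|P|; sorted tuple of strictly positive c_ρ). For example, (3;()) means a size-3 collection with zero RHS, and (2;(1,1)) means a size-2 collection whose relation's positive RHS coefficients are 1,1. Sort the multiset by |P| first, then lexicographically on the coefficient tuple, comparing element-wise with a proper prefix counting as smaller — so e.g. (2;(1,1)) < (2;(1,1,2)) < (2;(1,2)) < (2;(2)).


9 collections generate NE(X_Σ); each relation:

  • {0,1}:  v_{0} + v_{1} = 0 — sig = (2;())
  • {2,5}:  v_{2} + v_{5} = 0 — sig = (2;())
  • {0,2}:  v_{0} + v_{2} = v_{4} — sig = (2;(1))
  • {0,3}:  v_{0} + v_{3} = v_{2} — sig = (2;(1))
  • {1,2}:  v_{1} + v_{2} = v_{3} — sig = (2;(1))
  • {1,4}:  v_{1} + v_{4} = v_{2} — sig = (2;(1))
  • {3,5}:  v_{3} + v_{5} = v_{1} — sig = (2;(1))
  • {4,5}:  v_{4} + v_{5} = v_{0} — sig = (2;(1))
  • {3,4}:  v_{3} + v_{4} = 2·v_{2} — sig = (2;(2))

Sorted signature multiset PRS(X):
    |P|=2: 9 collections, coeffs (), (), (1), (1), (1), (1), (1), (1), (2)
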